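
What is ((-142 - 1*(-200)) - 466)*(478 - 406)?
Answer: -29376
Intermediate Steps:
((-142 - 1*(-200)) - 466)*(478 - 406) = ((-142 + 200) - 466)*72 = (58 - 466)*72 = -408*72 = -29376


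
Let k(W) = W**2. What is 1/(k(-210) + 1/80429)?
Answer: 80429/3546918901 ≈ 2.2676e-5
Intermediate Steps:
1/(k(-210) + 1/80429) = 1/((-210)**2 + 1/80429) = 1/(44100 + 1/80429) = 1/(3546918901/80429) = 80429/3546918901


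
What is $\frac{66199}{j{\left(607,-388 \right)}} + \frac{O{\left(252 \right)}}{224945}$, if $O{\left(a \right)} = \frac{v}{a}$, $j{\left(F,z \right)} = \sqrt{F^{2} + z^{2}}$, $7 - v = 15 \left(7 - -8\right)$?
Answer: $- \frac{109}{28343070} + \frac{66199 \sqrt{518993}}{518993} \approx 91.891$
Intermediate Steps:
$v = -218$ ($v = 7 - 15 \left(7 - -8\right) = 7 - 15 \left(7 + 8\right) = 7 - 15 \cdot 15 = 7 - 225 = -218$)
$O{\left(a \right)} = - \frac{218}{a}$
$\frac{66199}{j{\left(607,-388 \right)}} + \frac{O{\left(252 \right)}}{224945} = \frac{66199}{\sqrt{607^{2} + \left(-388\right)^{2}}} + \frac{\left(-218\right) \frac{1}{252}}{224945} = \frac{66199}{\sqrt{368449 + 150544}} + \left(-218\right) \frac{1}{252} \cdot \frac{1}{224945} = \frac{66199}{\sqrt{518993}} - \frac{109}{28343070} = 66199 \frac{\sqrt{518993}}{518993} - \frac{109}{28343070} = \frac{66199 \sqrt{518993}}{518993} - \frac{109}{28343070} = - \frac{109}{28343070} + \frac{66199 \sqrt{518993}}{518993}$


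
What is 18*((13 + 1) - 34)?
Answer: -360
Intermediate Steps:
18*((13 + 1) - 34) = 18*(14 - 34) = 18*(-20) = -360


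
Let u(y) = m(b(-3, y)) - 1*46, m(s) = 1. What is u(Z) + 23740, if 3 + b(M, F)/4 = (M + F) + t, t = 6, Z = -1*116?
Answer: 23695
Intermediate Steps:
Z = -116
b(M, F) = 12 + 4*F + 4*M (b(M, F) = -12 + 4*((M + F) + 6) = -12 + 4*((F + M) + 6) = -12 + 4*(6 + F + M) = -12 + (24 + 4*F + 4*M) = 12 + 4*F + 4*M)
u(y) = -45 (u(y) = 1 - 1*46 = 1 - 46 = -45)
u(Z) + 23740 = -45 + 23740 = 23695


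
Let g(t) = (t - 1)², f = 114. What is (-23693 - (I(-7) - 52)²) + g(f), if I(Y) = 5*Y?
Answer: -18493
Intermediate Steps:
g(t) = (-1 + t)²
(-23693 - (I(-7) - 52)²) + g(f) = (-23693 - (5*(-7) - 52)²) + (-1 + 114)² = (-23693 - (-35 - 52)²) + 113² = (-23693 - 1*(-87)²) + 12769 = (-23693 - 1*7569) + 12769 = (-23693 - 7569) + 12769 = -31262 + 12769 = -18493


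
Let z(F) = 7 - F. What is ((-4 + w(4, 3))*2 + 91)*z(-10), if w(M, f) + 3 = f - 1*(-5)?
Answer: 1581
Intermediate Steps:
w(M, f) = 2 + f (w(M, f) = -3 + (f - 1*(-5)) = -3 + (f + 5) = -3 + (5 + f) = 2 + f)
((-4 + w(4, 3))*2 + 91)*z(-10) = ((-4 + (2 + 3))*2 + 91)*(7 - 1*(-10)) = ((-4 + 5)*2 + 91)*(7 + 10) = (1*2 + 91)*17 = (2 + 91)*17 = 93*17 = 1581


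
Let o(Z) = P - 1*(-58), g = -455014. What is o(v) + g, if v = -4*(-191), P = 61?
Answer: -454895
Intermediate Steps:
v = 764
o(Z) = 119 (o(Z) = 61 - 1*(-58) = 61 + 58 = 119)
o(v) + g = 119 - 455014 = -454895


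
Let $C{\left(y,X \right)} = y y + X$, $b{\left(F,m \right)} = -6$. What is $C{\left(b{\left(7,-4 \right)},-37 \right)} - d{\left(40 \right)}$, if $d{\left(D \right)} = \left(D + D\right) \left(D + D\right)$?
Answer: $-6401$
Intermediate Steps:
$C{\left(y,X \right)} = X + y^{2}$ ($C{\left(y,X \right)} = y^{2} + X = X + y^{2}$)
$d{\left(D \right)} = 4 D^{2}$ ($d{\left(D \right)} = 2 D 2 D = 4 D^{2}$)
$C{\left(b{\left(7,-4 \right)},-37 \right)} - d{\left(40 \right)} = \left(-37 + \left(-6\right)^{2}\right) - 4 \cdot 40^{2} = \left(-37 + 36\right) - 4 \cdot 1600 = -1 - 6400 = -6401$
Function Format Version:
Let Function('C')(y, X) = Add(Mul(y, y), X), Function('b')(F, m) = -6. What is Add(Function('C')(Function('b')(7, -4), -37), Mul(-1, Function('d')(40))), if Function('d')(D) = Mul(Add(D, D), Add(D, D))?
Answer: -6401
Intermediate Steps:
Function('C')(y, X) = Add(X, Pow(y, 2)) (Function('C')(y, X) = Add(Pow(y, 2), X) = Add(X, Pow(y, 2)))
Function('d')(D) = Mul(4, Pow(D, 2)) (Function('d')(D) = Mul(Mul(2, D), Mul(2, D)) = Mul(4, Pow(D, 2)))
Add(Function('C')(Function('b')(7, -4), -37), Mul(-1, Function('d')(40))) = Add(Add(-37, Pow(-6, 2)), Mul(-1, Mul(4, Pow(40, 2)))) = Add(Add(-37, 36), Mul(-1, Mul(4, 1600))) = Add(-1, Mul(-1, 6400)) = Add(-1, -6400) = -6401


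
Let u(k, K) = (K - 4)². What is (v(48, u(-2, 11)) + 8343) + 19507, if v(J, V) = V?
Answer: 27899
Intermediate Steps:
u(k, K) = (-4 + K)²
(v(48, u(-2, 11)) + 8343) + 19507 = ((-4 + 11)² + 8343) + 19507 = (7² + 8343) + 19507 = (49 + 8343) + 19507 = 8392 + 19507 = 27899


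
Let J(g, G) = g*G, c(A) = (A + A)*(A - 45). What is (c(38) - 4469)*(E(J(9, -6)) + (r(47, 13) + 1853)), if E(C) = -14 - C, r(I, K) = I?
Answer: -9701940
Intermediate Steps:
c(A) = 2*A*(-45 + A) (c(A) = (2*A)*(-45 + A) = 2*A*(-45 + A))
J(g, G) = G*g
(c(38) - 4469)*(E(J(9, -6)) + (r(47, 13) + 1853)) = (2*38*(-45 + 38) - 4469)*((-14 - (-6)*9) + (47 + 1853)) = (2*38*(-7) - 4469)*((-14 - 1*(-54)) + 1900) = (-532 - 4469)*((-14 + 54) + 1900) = -5001*(40 + 1900) = -5001*1940 = -9701940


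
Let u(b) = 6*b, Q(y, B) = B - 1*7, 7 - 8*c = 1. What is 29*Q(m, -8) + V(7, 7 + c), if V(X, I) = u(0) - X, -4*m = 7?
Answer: -442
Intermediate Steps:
m = -7/4 (m = -¼*7 = -7/4 ≈ -1.7500)
c = ¾ (c = 7/8 - ⅛*1 = 7/8 - ⅛ = ¾ ≈ 0.75000)
Q(y, B) = -7 + B (Q(y, B) = B - 7 = -7 + B)
V(X, I) = -X (V(X, I) = 6*0 - X = 0 - X = -X)
29*Q(m, -8) + V(7, 7 + c) = 29*(-7 - 8) - 1*7 = 29*(-15) - 7 = -435 - 7 = -442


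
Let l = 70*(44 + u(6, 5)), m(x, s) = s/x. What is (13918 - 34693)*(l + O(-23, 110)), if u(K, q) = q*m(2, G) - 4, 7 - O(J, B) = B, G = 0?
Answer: -56030175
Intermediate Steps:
O(J, B) = 7 - B
u(K, q) = -4 (u(K, q) = q*(0/2) - 4 = q*(0*(1/2)) - 4 = q*0 - 4 = 0 - 4 = -4)
l = 2800 (l = 70*(44 - 4) = 70*40 = 2800)
(13918 - 34693)*(l + O(-23, 110)) = (13918 - 34693)*(2800 + (7 - 1*110)) = -20775*(2800 + (7 - 110)) = -20775*(2800 - 103) = -20775*2697 = -56030175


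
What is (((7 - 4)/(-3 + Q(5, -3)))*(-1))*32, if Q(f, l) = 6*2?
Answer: -32/3 ≈ -10.667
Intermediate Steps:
Q(f, l) = 12
(((7 - 4)/(-3 + Q(5, -3)))*(-1))*32 = (((7 - 4)/(-3 + 12))*(-1))*32 = ((3/9)*(-1))*32 = ((3*(⅑))*(-1))*32 = ((⅓)*(-1))*32 = -⅓*32 = -32/3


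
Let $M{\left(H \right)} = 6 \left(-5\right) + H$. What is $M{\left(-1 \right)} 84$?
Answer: $-2604$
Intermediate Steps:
$M{\left(H \right)} = -30 + H$
$M{\left(-1 \right)} 84 = \left(-30 - 1\right) 84 = \left(-31\right) 84 = -2604$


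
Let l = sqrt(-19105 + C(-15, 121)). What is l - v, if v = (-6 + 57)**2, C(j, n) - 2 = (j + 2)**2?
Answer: -2601 + I*sqrt(18934) ≈ -2601.0 + 137.6*I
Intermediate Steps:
C(j, n) = 2 + (2 + j)**2 (C(j, n) = 2 + (j + 2)**2 = 2 + (2 + j)**2)
l = I*sqrt(18934) (l = sqrt(-19105 + (2 + (2 - 15)**2)) = sqrt(-19105 + (2 + (-13)**2)) = sqrt(-19105 + (2 + 169)) = sqrt(-19105 + 171) = sqrt(-18934) = I*sqrt(18934) ≈ 137.6*I)
v = 2601 (v = 51**2 = 2601)
l - v = I*sqrt(18934) - 1*2601 = I*sqrt(18934) - 2601 = -2601 + I*sqrt(18934)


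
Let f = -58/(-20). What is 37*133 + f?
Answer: 49239/10 ≈ 4923.9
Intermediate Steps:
f = 29/10 (f = -58*(-1/20) = 29/10 ≈ 2.9000)
37*133 + f = 37*133 + 29/10 = 4921 + 29/10 = 49239/10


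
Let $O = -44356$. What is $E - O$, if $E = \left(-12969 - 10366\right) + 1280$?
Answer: $22301$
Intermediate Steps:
$E = -22055$ ($E = -23335 + 1280 = -22055$)
$E - O = -22055 - -44356 = -22055 + 44356 = 22301$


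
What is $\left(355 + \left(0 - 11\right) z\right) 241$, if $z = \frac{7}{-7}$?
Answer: $88206$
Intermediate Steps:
$z = -1$ ($z = 7 \left(- \frac{1}{7}\right) = -1$)
$\left(355 + \left(0 - 11\right) z\right) 241 = \left(355 + \left(0 - 11\right) \left(-1\right)\right) 241 = \left(355 - -11\right) 241 = \left(355 + 11\right) 241 = 366 \cdot 241 = 88206$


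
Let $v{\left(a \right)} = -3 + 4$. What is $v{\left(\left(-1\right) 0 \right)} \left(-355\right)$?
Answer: $-355$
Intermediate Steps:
$v{\left(a \right)} = 1$
$v{\left(\left(-1\right) 0 \right)} \left(-355\right) = 1 \left(-355\right) = -355$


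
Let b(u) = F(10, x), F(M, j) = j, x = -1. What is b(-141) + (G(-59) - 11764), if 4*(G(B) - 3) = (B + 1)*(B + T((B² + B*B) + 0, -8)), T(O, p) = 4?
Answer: -21929/2 ≈ -10965.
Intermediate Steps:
G(B) = 3 + (1 + B)*(4 + B)/4 (G(B) = 3 + ((B + 1)*(B + 4))/4 = 3 + ((1 + B)*(4 + B))/4 = 3 + (1 + B)*(4 + B)/4)
b(u) = -1
b(-141) + (G(-59) - 11764) = -1 + ((4 + (¼)*(-59)² + (5/4)*(-59)) - 11764) = -1 + ((4 + (¼)*3481 - 295/4) - 11764) = -1 + ((4 + 3481/4 - 295/4) - 11764) = -1 + (1601/2 - 11764) = -1 - 21927/2 = -21929/2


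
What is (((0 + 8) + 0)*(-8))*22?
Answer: -1408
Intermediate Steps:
(((0 + 8) + 0)*(-8))*22 = ((8 + 0)*(-8))*22 = (8*(-8))*22 = -64*22 = -1408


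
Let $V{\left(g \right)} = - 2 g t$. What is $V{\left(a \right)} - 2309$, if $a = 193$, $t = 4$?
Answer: $-3853$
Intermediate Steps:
$V{\left(g \right)} = - 8 g$ ($V{\left(g \right)} = - 2 g 4 = - 8 g$)
$V{\left(a \right)} - 2309 = \left(-8\right) 193 - 2309 = -1544 - 2309 = -3853$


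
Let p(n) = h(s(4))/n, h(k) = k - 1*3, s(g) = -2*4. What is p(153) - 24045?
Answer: -3678896/153 ≈ -24045.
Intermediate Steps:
s(g) = -8
h(k) = -3 + k (h(k) = k - 3 = -3 + k)
p(n) = -11/n (p(n) = (-3 - 8)/n = -11/n)
p(153) - 24045 = -11/153 - 24045 = -3678896/153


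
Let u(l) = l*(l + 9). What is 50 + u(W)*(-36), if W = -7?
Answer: 554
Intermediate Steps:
u(l) = l*(9 + l)
50 + u(W)*(-36) = 50 - 7*(9 - 7)*(-36) = 50 - 7*2*(-36) = 50 - 14*(-36) = 50 + 504 = 554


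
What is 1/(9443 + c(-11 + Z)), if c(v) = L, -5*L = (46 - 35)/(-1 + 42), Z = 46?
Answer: 205/1935804 ≈ 0.00010590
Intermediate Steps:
L = -11/205 (L = -(46 - 35)/(5*(-1 + 42)) = -11/(5*41) = -⅕*11/41 = -11/205 ≈ -0.053659)
c(v) = -11/205
1/(9443 + c(-11 + Z)) = 1/(9443 - 11/205) = 1/(1935804/205) = 205/1935804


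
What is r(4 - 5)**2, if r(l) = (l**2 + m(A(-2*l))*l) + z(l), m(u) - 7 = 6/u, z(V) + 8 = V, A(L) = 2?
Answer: 324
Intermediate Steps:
z(V) = -8 + V
m(u) = 7 + 6/u
r(l) = -8 + l**2 + 11*l (r(l) = (l**2 + (7 + 6/2)*l) + (-8 + l) = (l**2 + (7 + 6*(1/2))*l) + (-8 + l) = (l**2 + (7 + 3)*l) + (-8 + l) = (l**2 + 10*l) + (-8 + l) = -8 + l**2 + 11*l)
r(4 - 5)**2 = (-8 + (4 - 5)**2 + 11*(4 - 5))**2 = (-8 + (-1)**2 + 11*(-1))**2 = (-8 + 1 - 11)**2 = (-18)**2 = 324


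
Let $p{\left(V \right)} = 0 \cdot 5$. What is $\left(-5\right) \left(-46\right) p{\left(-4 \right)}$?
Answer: $0$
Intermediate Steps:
$p{\left(V \right)} = 0$
$\left(-5\right) \left(-46\right) p{\left(-4 \right)} = \left(-5\right) \left(-46\right) 0 = 230 \cdot 0 = 0$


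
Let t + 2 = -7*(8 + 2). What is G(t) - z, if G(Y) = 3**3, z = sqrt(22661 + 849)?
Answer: 27 - sqrt(23510) ≈ -126.33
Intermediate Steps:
z = sqrt(23510) ≈ 153.33
t = -72 (t = -2 - 7*(8 + 2) = -2 - 7*10 = -2 - 70 = -72)
G(Y) = 27
G(t) - z = 27 - sqrt(23510)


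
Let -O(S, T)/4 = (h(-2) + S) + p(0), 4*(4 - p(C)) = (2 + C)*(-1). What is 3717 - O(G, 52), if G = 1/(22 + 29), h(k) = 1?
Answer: 190693/51 ≈ 3739.1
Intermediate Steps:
G = 1/51 ≈ 0.019608
p(C) = 9/2 + C/4 (p(C) = 4 - (2 + C)*(-1)/4 = 4 - (-2 - C)/4 = 4 + (½ + C/4) = 9/2 + C/4)
O(S, T) = -22 - 4*S (O(S, T) = -4*((1 + S) + (9/2 + (¼)*0)) = -4*((1 + S) + (9/2 + 0)) = -4*((1 + S) + 9/2) = -4*(11/2 + S) = -22 - 4*S)
3717 - O(G, 52) = 3717 - (-22 - 4*1/51) = 3717 - (-22 - 4/51) = 3717 - 1*(-1126/51) = 3717 + 1126/51 = 190693/51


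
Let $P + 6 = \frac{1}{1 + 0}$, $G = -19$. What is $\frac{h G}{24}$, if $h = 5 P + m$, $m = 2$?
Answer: $\frac{437}{24} \approx 18.208$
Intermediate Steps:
$P = -5$ ($P = -6 + \frac{1}{1 + 0} = -6 + 1^{-1} = -6 + 1 = -5$)
$h = -23$ ($h = 5 \left(-5\right) + 2 = -25 + 2 = -23$)
$\frac{h G}{24} = \frac{\left(-23\right) \left(-19\right)}{24} = 437 \cdot \frac{1}{24} = \frac{437}{24}$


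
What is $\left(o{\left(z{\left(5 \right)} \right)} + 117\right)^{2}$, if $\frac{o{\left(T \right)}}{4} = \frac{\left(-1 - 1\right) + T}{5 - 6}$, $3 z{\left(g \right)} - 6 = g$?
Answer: $\frac{109561}{9} \approx 12173.0$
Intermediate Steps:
$z{\left(g \right)} = 2 + \frac{g}{3}$
$o{\left(T \right)} = 8 - 4 T$ ($o{\left(T \right)} = 4 \frac{\left(-1 - 1\right) + T}{5 - 6} = 4 \frac{-2 + T}{-1} = 4 \left(-2 + T\right) \left(-1\right) = 4 \left(2 - T\right) = 8 - 4 T$)
$\left(o{\left(z{\left(5 \right)} \right)} + 117\right)^{2} = \left(\left(8 - 4 \left(2 + \frac{1}{3} \cdot 5\right)\right) + 117\right)^{2} = \left(\left(8 - 4 \left(2 + \frac{5}{3}\right)\right) + 117\right)^{2} = \left(\left(8 - \frac{44}{3}\right) + 117\right)^{2} = \left(- \frac{20}{3} + 117\right)^{2} = \left(\frac{331}{3}\right)^{2} = \frac{109561}{9}$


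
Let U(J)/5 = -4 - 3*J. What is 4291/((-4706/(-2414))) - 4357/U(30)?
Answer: 2444493411/1105910 ≈ 2210.4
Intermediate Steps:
U(J) = -20 - 15*J (U(J) = 5*(-4 - 3*J) = -20 - 15*J)
4291/((-4706/(-2414))) - 4357/U(30) = 4291/((-4706/(-2414))) - 4357/(-20 - 15*30) = 4291/((-4706*(-1/2414))) - 4357/(-20 - 450) = 4291/(2353/1207) - 4357/(-470) = 4291*(1207/2353) - 4357*(-1/470) = 5179237/2353 + 4357/470 = 2444493411/1105910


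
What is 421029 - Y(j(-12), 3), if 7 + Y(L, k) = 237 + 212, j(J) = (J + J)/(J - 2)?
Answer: 420587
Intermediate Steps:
j(J) = 2*J/(-2 + J) (j(J) = (2*J)/(-2 + J) = 2*J/(-2 + J))
Y(L, k) = 442 (Y(L, k) = -7 + (237 + 212) = -7 + 449 = 442)
421029 - Y(j(-12), 3) = 421029 - 1*442 = 421029 - 442 = 420587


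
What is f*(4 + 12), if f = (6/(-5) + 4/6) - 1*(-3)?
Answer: 592/15 ≈ 39.467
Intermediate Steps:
f = 37/15 (f = (6*(-1/5) + 4*(1/6)) + 3 = (-6/5 + 2/3) + 3 = -8/15 + 3 = 37/15 ≈ 2.4667)
f*(4 + 12) = 37*(4 + 12)/15 = (37/15)*16 = 592/15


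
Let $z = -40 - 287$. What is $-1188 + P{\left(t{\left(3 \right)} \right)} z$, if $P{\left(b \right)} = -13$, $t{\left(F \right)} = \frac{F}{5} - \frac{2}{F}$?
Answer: $3063$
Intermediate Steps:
$t{\left(F \right)} = - \frac{2}{F} + \frac{F}{5}$ ($t{\left(F \right)} = F \frac{1}{5} - \frac{2}{F} = \frac{F}{5} - \frac{2}{F} = - \frac{2}{F} + \frac{F}{5}$)
$z = -327$
$-1188 + P{\left(t{\left(3 \right)} \right)} z = -1188 - -4251 = -1188 + 4251 = 3063$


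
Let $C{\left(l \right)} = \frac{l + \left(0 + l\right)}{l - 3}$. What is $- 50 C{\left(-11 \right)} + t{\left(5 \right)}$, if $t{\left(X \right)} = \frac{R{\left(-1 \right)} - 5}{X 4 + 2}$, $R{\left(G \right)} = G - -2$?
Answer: $- \frac{6064}{77} \approx -78.753$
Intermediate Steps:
$C{\left(l \right)} = \frac{2 l}{-3 + l}$ ($C{\left(l \right)} = \frac{l + l}{-3 + l} = \frac{2 l}{-3 + l}$)
$R{\left(G \right)} = 2 + G$ ($R{\left(G \right)} = G + 2 = 2 + G$)
$t{\left(X \right)} = - \frac{4}{2 + 4 X}$ ($t{\left(X \right)} = \frac{\left(2 - 1\right) - 5}{X 4 + 2} = \frac{1 - 5}{4 X + 2} = - \frac{4}{2 + 4 X}$)
$- 50 C{\left(-11 \right)} + t{\left(5 \right)} = - 50 \cdot 2 \left(-11\right) \frac{1}{-3 - 11} - \frac{2}{1 + 2 \cdot 5} = - 50 \cdot 2 \left(-11\right) \frac{1}{-14} - \frac{2}{1 + 10} = - 50 \cdot 2 \left(-11\right) \left(- \frac{1}{14}\right) - \frac{2}{11} = \left(-50\right) \frac{11}{7} - \frac{2}{11} = - \frac{550}{7} - \frac{2}{11} = - \frac{6064}{77}$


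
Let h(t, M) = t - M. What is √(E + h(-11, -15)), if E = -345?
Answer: I*√341 ≈ 18.466*I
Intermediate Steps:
√(E + h(-11, -15)) = √(-345 + (-11 - 1*(-15))) = √(-345 + (-11 + 15)) = √(-345 + 4) = √(-341) = I*√341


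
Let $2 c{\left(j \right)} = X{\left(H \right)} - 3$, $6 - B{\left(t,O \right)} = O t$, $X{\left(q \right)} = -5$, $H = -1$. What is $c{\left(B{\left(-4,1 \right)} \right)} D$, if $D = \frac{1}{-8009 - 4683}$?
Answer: $\frac{1}{3173} \approx 0.00031516$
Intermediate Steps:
$B{\left(t,O \right)} = 6 - O t$
$c{\left(j \right)} = -4$ ($c{\left(j \right)} = \frac{-5 - 3}{2} = \frac{1}{2} \left(-8\right) = -4$)
$D = - \frac{1}{12692}$ ($D = \frac{1}{-12692} = - \frac{1}{12692} \approx -7.879 \cdot 10^{-5}$)
$c{\left(B{\left(-4,1 \right)} \right)} D = \left(-4\right) \left(- \frac{1}{12692}\right) = \frac{1}{3173}$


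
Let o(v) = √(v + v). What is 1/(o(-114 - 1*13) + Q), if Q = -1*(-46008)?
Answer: 23004/1058368159 - I*√254/2116736318 ≈ 2.1735e-5 - 7.5292e-9*I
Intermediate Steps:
o(v) = √2*√v (o(v) = √(2*v) = √2*√v)
Q = 46008
1/(o(-114 - 1*13) + Q) = 1/(√2*√(-114 - 1*13) + 46008) = 1/(√2*√(-114 - 13) + 46008) = 1/(√2*√(-127) + 46008) = 1/(√2*(I*√127) + 46008) = 1/(I*√254 + 46008) = 1/(46008 + I*√254)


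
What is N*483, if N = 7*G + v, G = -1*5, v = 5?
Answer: -14490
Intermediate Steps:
G = -5
N = -30 (N = 7*(-5) + 5 = -35 + 5 = -30)
N*483 = -30*483 = -14490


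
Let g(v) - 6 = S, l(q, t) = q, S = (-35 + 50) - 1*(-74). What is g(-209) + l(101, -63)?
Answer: 196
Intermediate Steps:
S = 89 (S = 15 + 74 = 89)
g(v) = 95 (g(v) = 6 + 89 = 95)
g(-209) + l(101, -63) = 95 + 101 = 196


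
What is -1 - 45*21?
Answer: -946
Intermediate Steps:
-1 - 45*21 = -1 - 945 = -946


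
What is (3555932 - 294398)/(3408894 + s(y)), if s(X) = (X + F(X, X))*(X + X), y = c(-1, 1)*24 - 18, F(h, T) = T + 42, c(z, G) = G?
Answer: 543589/568257 ≈ 0.95659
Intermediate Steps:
F(h, T) = 42 + T
y = 6 (y = 1*24 - 18 = 24 - 18 = 6)
s(X) = 2*X*(42 + 2*X) (s(X) = (X + (42 + X))*(X + X) = (42 + 2*X)*(2*X) = 2*X*(42 + 2*X))
(3555932 - 294398)/(3408894 + s(y)) = (3555932 - 294398)/(3408894 + 4*6*(21 + 6)) = 3261534/(3408894 + 4*6*27) = 3261534/(3408894 + 648) = 3261534/3409542 = 3261534*(1/3409542) = 543589/568257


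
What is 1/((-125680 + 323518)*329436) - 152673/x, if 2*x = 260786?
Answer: -9950456571460271/8498358476871624 ≈ -1.1709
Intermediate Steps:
x = 130393 (x = (½)*260786 = 130393)
1/((-125680 + 323518)*329436) - 152673/x = 1/((-125680 + 323518)*329436) - 152673/130393 = (1/329436)/197838 - 152673*1/130393 = (1/197838)*(1/329436) - 152673/130393 = 1/65174959368 - 152673/130393 = -9950456571460271/8498358476871624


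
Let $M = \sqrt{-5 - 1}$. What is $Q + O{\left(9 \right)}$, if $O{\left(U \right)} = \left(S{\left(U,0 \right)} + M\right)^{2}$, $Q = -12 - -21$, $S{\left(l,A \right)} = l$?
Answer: $84 + 18 i \sqrt{6} \approx 84.0 + 44.091 i$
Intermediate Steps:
$Q = 9$ ($Q = -12 + 21 = 9$)
$M = i \sqrt{6}$ ($M = \sqrt{-6} = i \sqrt{6} \approx 2.4495 i$)
$O{\left(U \right)} = \left(U + i \sqrt{6}\right)^{2}$
$Q + O{\left(9 \right)} = 9 + \left(9 + i \sqrt{6}\right)^{2}$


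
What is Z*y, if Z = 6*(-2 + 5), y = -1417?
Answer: -25506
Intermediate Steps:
Z = 18 (Z = 6*3 = 18)
Z*y = 18*(-1417) = -25506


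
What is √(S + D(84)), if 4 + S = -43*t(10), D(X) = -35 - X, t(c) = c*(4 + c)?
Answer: I*√6143 ≈ 78.377*I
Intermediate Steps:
S = -6024 (S = -4 - 430*(4 + 10) = -4 - 430*14 = -4 - 43*140 = -4 - 6020 = -6024)
√(S + D(84)) = √(-6024 + (-35 - 1*84)) = √(-6024 + (-35 - 84)) = √(-6024 - 119) = √(-6143) = I*√6143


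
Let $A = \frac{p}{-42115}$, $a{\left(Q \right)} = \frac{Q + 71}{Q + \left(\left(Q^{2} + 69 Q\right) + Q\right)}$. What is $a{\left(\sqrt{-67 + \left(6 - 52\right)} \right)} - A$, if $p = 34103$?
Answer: $\frac{34103}{42115} - \frac{i \sqrt{113}}{113} \approx 0.80976 - 0.094072 i$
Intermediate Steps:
$a{\left(Q \right)} = \frac{71 + Q}{Q^{2} + 71 Q}$ ($a{\left(Q \right)} = \frac{71 + Q}{Q + \left(Q^{2} + 70 Q\right)} = \frac{71 + Q}{Q^{2} + 71 Q}$)
$A = - \frac{34103}{42115}$ ($A = \frac{34103}{-42115} = 34103 \left(- \frac{1}{42115}\right) = - \frac{34103}{42115} \approx -0.80976$)
$a{\left(\sqrt{-67 + \left(6 - 52\right)} \right)} - A = \frac{1}{\sqrt{-67 + \left(6 - 52\right)}} - - \frac{34103}{42115} = \frac{1}{\sqrt{-67 - 46}} + \frac{34103}{42115} = \frac{1}{\sqrt{-113}} + \frac{34103}{42115} = \frac{1}{i \sqrt{113}} + \frac{34103}{42115} = - \frac{i \sqrt{113}}{113} + \frac{34103}{42115} = \frac{34103}{42115} - \frac{i \sqrt{113}}{113}$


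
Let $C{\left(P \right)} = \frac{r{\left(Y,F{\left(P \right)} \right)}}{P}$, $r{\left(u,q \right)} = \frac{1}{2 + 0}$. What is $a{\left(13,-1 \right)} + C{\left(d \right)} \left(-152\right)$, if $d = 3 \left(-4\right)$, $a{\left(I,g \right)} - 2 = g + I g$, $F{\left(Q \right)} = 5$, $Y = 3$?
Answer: $- \frac{17}{3} \approx -5.6667$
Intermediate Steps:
$a{\left(I,g \right)} = 2 + g + I g$ ($a{\left(I,g \right)} = 2 + \left(g + I g\right) = 2 + g + I g$)
$d = -12$
$r{\left(u,q \right)} = \frac{1}{2}$
$C{\left(P \right)} = \frac{1}{2 P}$
$a{\left(13,-1 \right)} + C{\left(d \right)} \left(-152\right) = \left(2 - 1 + 13 \left(-1\right)\right) + \frac{1}{2 \left(-12\right)} \left(-152\right) = \left(2 - 1 - 13\right) + \frac{1}{2} \left(- \frac{1}{12}\right) \left(-152\right) = -12 - - \frac{19}{3} = -12 + \frac{19}{3} = - \frac{17}{3}$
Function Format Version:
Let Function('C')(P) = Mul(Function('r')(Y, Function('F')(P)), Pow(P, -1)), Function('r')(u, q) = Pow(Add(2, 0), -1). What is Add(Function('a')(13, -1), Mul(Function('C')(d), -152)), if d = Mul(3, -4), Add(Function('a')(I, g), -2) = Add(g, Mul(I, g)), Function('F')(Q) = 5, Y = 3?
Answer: Rational(-17, 3) ≈ -5.6667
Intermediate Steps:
Function('a')(I, g) = Add(2, g, Mul(I, g)) (Function('a')(I, g) = Add(2, Add(g, Mul(I, g))) = Add(2, g, Mul(I, g)))
d = -12
Function('r')(u, q) = Rational(1, 2) (Function('r')(u, q) = Pow(2, -1) = Rational(1, 2))
Function('C')(P) = Mul(Rational(1, 2), Pow(P, -1))
Add(Function('a')(13, -1), Mul(Function('C')(d), -152)) = Add(Add(2, -1, Mul(13, -1)), Mul(Mul(Rational(1, 2), Pow(-12, -1)), -152)) = Add(Add(2, -1, -13), Mul(Mul(Rational(1, 2), Rational(-1, 12)), -152)) = Add(-12, Mul(Rational(-1, 24), -152)) = Add(-12, Rational(19, 3)) = Rational(-17, 3)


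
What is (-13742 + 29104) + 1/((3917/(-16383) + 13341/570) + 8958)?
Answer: 429464754854192/27956304631 ≈ 15362.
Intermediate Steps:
(-13742 + 29104) + 1/((3917/(-16383) + 13341/570) + 8958) = 15362 + 1/((3917*(-1/16383) + 13341*(1/570)) + 8958) = 15362 + 1/((-3917/16383 + 4447/190) + 8958) = 15362 + 1/(72110971/3112770 + 8958) = 15362 + 1/(27956304631/3112770) = 15362 + 3112770/27956304631 = 429464754854192/27956304631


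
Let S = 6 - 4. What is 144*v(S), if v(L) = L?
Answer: 288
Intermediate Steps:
S = 2
144*v(S) = 144*2 = 288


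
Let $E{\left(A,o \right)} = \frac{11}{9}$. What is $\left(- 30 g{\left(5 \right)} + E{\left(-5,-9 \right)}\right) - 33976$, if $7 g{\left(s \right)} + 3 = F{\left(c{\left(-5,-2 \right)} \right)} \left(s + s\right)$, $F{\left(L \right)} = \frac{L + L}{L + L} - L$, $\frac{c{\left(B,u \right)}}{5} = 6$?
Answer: $- \frac{2061301}{63} \approx -32719.0$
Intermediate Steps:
$c{\left(B,u \right)} = 30$ ($c{\left(B,u \right)} = 5 \cdot 6 = 30$)
$E{\left(A,o \right)} = \frac{11}{9}$ ($E{\left(A,o \right)} = 11 \cdot \frac{1}{9} = \frac{11}{9}$)
$F{\left(L \right)} = 1 - L$ ($F{\left(L \right)} = \frac{2 L}{2 L} - L = 2 L \frac{1}{2 L} - L = 1 - L$)
$g{\left(s \right)} = - \frac{3}{7} - \frac{58 s}{7}$ ($g{\left(s \right)} = - \frac{3}{7} + \frac{\left(1 - 30\right) \left(s + s\right)}{7} = - \frac{3}{7} + \frac{\left(1 - 30\right) 2 s}{7} = - \frac{3}{7} + \frac{\left(-29\right) 2 s}{7} = - \frac{3}{7} + \frac{\left(-58\right) s}{7} = - \frac{3}{7} - \frac{58 s}{7}$)
$\left(- 30 g{\left(5 \right)} + E{\left(-5,-9 \right)}\right) - 33976 = \left(- 30 \left(- \frac{3}{7} - \frac{290}{7}\right) + \frac{11}{9}\right) - 33976 = \left(\left(-30\right) \left(- \frac{293}{7}\right) + \frac{11}{9}\right) - 33976 = \left(\frac{8790}{7} + \frac{11}{9}\right) - 33976 = \frac{79187}{63} - 33976 = - \frac{2061301}{63}$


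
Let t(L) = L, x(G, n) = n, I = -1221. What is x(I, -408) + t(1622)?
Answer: 1214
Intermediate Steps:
x(I, -408) + t(1622) = -408 + 1622 = 1214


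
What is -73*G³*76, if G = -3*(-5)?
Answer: -18724500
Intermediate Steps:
G = 15
-73*G³*76 = -73*15³*76 = -73*3375*76 = -246375*76 = -18724500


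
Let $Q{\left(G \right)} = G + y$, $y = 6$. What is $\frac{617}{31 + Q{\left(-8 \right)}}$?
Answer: $\frac{617}{29} \approx 21.276$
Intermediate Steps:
$Q{\left(G \right)} = 6 + G$ ($Q{\left(G \right)} = G + 6 = 6 + G$)
$\frac{617}{31 + Q{\left(-8 \right)}} = \frac{617}{31 + \left(6 - 8\right)} = \frac{617}{31 - 2} = \frac{617}{29}$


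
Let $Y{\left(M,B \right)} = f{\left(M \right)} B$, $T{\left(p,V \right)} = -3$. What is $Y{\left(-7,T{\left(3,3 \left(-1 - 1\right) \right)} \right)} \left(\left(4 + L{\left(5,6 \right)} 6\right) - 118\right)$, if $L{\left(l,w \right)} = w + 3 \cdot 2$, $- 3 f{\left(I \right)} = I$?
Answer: $294$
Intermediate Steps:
$f{\left(I \right)} = - \frac{I}{3}$
$L{\left(l,w \right)} = 6 + w$ ($L{\left(l,w \right)} = w + 6 = 6 + w$)
$Y{\left(M,B \right)} = - \frac{B M}{3}$ ($Y{\left(M,B \right)} = - \frac{M}{3} B = - \frac{B M}{3}$)
$Y{\left(-7,T{\left(3,3 \left(-1 - 1\right) \right)} \right)} \left(\left(4 + L{\left(5,6 \right)} 6\right) - 118\right) = \left(- \frac{1}{3}\right) \left(-3\right) \left(-7\right) \left(\left(4 + \left(6 + 6\right) 6\right) - 118\right) = - 7 \left(\left(4 + 12 \cdot 6\right) - 118\right) = - 7 \left(\left(4 + 72\right) - 118\right) = - 7 \left(76 - 118\right) = \left(-7\right) \left(-42\right) = 294$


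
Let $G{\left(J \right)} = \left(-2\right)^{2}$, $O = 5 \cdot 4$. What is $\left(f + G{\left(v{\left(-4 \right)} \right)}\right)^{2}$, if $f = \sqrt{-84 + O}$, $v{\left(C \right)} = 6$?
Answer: $-48 + 64 i \approx -48.0 + 64.0 i$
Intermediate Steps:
$O = 20$
$G{\left(J \right)} = 4$
$f = 8 i$ ($f = \sqrt{-84 + 20} = \sqrt{-64} = 8 i \approx 8.0 i$)
$\left(f + G{\left(v{\left(-4 \right)} \right)}\right)^{2} = \left(8 i + 4\right)^{2} = \left(4 + 8 i\right)^{2}$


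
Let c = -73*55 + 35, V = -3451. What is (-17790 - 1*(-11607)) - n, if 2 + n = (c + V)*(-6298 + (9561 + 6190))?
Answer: 70239062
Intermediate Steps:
c = -3980 (c = -4015 + 35 = -3980)
n = -70245245 (n = -2 + (-3980 - 3451)*(-6298 + (9561 + 6190)) = -2 - 7431*(-6298 + 15751) = -2 - 7431*9453 = -2 - 70245243 = -70245245)
(-17790 - 1*(-11607)) - n = (-17790 - 1*(-11607)) - 1*(-70245245) = (-17790 + 11607) + 70245245 = -6183 + 70245245 = 70239062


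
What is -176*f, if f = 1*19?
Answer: -3344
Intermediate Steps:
f = 19
-176*f = -176*19 = -3344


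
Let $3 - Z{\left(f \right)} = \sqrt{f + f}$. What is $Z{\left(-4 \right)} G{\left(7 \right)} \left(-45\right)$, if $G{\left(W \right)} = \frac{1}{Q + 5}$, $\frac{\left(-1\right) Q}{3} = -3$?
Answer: $- \frac{135}{14} + \frac{45 i \sqrt{2}}{7} \approx -9.6429 + 9.0914 i$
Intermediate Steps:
$Q = 9$ ($Q = \left(-3\right) \left(-3\right) = 9$)
$Z{\left(f \right)} = 3 - \sqrt{2} \sqrt{f}$ ($Z{\left(f \right)} = 3 - \sqrt{f + f} = 3 - \sqrt{2 f} = 3 - \sqrt{2} \sqrt{f}$)
$G{\left(W \right)} = \frac{1}{14}$ ($G{\left(W \right)} = \frac{1}{9 + 5} = \frac{1}{14}$)
$Z{\left(-4 \right)} G{\left(7 \right)} \left(-45\right) = \left(3 - \sqrt{2} \sqrt{-4}\right) \frac{1}{14} \left(-45\right) = \left(3 - \sqrt{2} \cdot 2 i\right) \frac{1}{14} \left(-45\right) = \left(3 - 2 i \sqrt{2}\right) \frac{1}{14} \left(-45\right) = \left(\frac{3}{14} - \frac{i \sqrt{2}}{7}\right) \left(-45\right) = - \frac{135}{14} + \frac{45 i \sqrt{2}}{7}$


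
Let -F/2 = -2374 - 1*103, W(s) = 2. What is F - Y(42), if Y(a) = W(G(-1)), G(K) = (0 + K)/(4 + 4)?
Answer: 4952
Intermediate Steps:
G(K) = K/8
Y(a) = 2
F = 4954 (F = -2*(-2374 - 1*103) = -2*(-2374 - 103) = -2*(-2477) = 4954)
F - Y(42) = 4954 - 1*2 = 4954 - 2 = 4952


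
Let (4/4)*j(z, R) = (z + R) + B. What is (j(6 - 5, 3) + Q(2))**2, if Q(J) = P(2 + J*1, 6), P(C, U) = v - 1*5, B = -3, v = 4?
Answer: 0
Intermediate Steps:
P(C, U) = -1 (P(C, U) = 4 - 1*5 = 4 - 5 = -1)
j(z, R) = -3 + R + z (j(z, R) = (z + R) - 3 = (R + z) - 3 = -3 + R + z)
Q(J) = -1
(j(6 - 5, 3) + Q(2))**2 = ((-3 + 3 + (6 - 5)) - 1)**2 = ((-3 + 3 + 1) - 1)**2 = (1 - 1)**2 = 0**2 = 0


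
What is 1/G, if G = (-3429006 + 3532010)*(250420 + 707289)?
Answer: 1/98647857836 ≈ 1.0137e-11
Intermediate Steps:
G = 98647857836 (G = 103004*957709 = 98647857836)
1/G = 1/98647857836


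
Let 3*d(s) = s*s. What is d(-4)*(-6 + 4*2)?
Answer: 32/3 ≈ 10.667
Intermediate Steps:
d(s) = s²/3 (d(s) = (s*s)/3 = s²/3)
d(-4)*(-6 + 4*2) = ((⅓)*(-4)²)*(-6 + 4*2) = ((⅓)*16)*(-6 + 8) = (16/3)*2 = 32/3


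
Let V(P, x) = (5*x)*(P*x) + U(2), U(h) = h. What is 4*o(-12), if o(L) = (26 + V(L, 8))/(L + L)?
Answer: 1906/3 ≈ 635.33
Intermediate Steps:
V(P, x) = 2 + 5*P*x² (V(P, x) = (5*x)*(P*x) + 2 = 5*P*x² + 2 = 2 + 5*P*x²)
o(L) = (28 + 320*L)/(2*L) (o(L) = (26 + (2 + 5*L*8²))/(L + L) = (26 + (2 + 5*L*64))/((2*L)) = (26 + (2 + 320*L))*(1/(2*L)) = (28 + 320*L)*(1/(2*L)) = (28 + 320*L)/(2*L))
4*o(-12) = 4*(160 + 14/(-12)) = 4*(160 + 14*(-1/12)) = 4*(160 - 7/6) = 4*(953/6) = 1906/3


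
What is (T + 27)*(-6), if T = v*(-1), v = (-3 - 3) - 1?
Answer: -204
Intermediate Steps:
v = -7 (v = -6 - 1 = -7)
T = 7 (T = -7*(-1) = 7)
(T + 27)*(-6) = (7 + 27)*(-6) = 34*(-6) = -204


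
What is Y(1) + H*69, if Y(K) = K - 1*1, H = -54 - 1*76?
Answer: -8970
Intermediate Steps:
H = -130 (H = -54 - 76 = -130)
Y(K) = -1 + K (Y(K) = K - 1 = -1 + K)
Y(1) + H*69 = (-1 + 1) - 130*69 = 0 - 8970 = -8970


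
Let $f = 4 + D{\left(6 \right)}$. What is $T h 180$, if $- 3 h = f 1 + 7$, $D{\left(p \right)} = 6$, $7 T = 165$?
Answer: $- \frac{168300}{7} \approx -24043.0$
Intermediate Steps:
$T = \frac{165}{7}$ ($T = \frac{1}{7} \cdot 165 = \frac{165}{7} \approx 23.571$)
$f = 10$ ($f = 4 + 6 = 10$)
$h = - \frac{17}{3}$ ($h = - \frac{10 \cdot 1 + 7}{3} = - \frac{10 + 7}{3} = \left(- \frac{1}{3}\right) 17 = - \frac{17}{3} \approx -5.6667$)
$T h 180 = \frac{165}{7} \left(- \frac{17}{3}\right) 180 = \left(- \frac{935}{7}\right) 180 = - \frac{168300}{7}$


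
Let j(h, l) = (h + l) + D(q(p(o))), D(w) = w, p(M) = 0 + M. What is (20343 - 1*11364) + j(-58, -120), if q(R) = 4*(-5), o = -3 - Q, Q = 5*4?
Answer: 8781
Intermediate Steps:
Q = 20
o = -23 (o = -3 - 1*20 = -3 - 20 = -23)
p(M) = M
q(R) = -20
j(h, l) = -20 + h + l (j(h, l) = (h + l) - 20 = -20 + h + l)
(20343 - 1*11364) + j(-58, -120) = (20343 - 1*11364) + (-20 - 58 - 120) = (20343 - 11364) - 198 = 8979 - 198 = 8781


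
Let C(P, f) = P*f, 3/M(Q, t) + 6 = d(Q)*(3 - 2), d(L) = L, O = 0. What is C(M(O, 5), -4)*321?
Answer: 642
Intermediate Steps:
M(Q, t) = 3/(-6 + Q) (M(Q, t) = 3/(-6 + Q*(3 - 2)) = 3/(-6 + Q*1) = 3/(-6 + Q))
C(M(O, 5), -4)*321 = ((3/(-6 + 0))*(-4))*321 = ((3/(-6))*(-4))*321 = ((3*(-⅙))*(-4))*321 = -½*(-4)*321 = 2*321 = 642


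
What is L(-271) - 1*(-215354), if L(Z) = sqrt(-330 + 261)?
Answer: 215354 + I*sqrt(69) ≈ 2.1535e+5 + 8.3066*I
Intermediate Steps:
L(Z) = I*sqrt(69) (L(Z) = sqrt(-69) = I*sqrt(69))
L(-271) - 1*(-215354) = I*sqrt(69) - 1*(-215354) = I*sqrt(69) + 215354 = 215354 + I*sqrt(69)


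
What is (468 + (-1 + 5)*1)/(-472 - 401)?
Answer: -472/873 ≈ -0.54066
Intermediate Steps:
(468 + (-1 + 5)*1)/(-472 - 401) = (468 + 4*1)/(-873) = (468 + 4)*(-1/873) = 472*(-1/873) = -472/873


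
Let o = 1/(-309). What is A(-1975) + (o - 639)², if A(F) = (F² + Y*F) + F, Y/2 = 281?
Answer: 305255157004/95481 ≈ 3.1970e+6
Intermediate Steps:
Y = 562 (Y = 2*281 = 562)
o = -1/309 ≈ -0.0032362
A(F) = F² + 563*F (A(F) = (F² + 562*F) + F = F² + 563*F)
A(-1975) + (o - 639)² = -1975*(563 - 1975) + (-1/309 - 639)² = -1975*(-1412) + (-197452/309)² = 2788700 + 38987292304/95481 = 305255157004/95481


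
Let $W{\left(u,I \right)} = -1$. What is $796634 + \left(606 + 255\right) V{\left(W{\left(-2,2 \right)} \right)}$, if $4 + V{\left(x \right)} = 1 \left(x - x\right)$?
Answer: $793190$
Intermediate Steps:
$V{\left(x \right)} = -4$ ($V{\left(x \right)} = -4 + 1 \left(x - x\right) = -4 + 1 \cdot 0 = -4 + 0 = -4$)
$796634 + \left(606 + 255\right) V{\left(W{\left(-2,2 \right)} \right)} = 796634 + \left(606 + 255\right) \left(-4\right) = 796634 + 861 \left(-4\right) = 796634 - 3444 = 793190$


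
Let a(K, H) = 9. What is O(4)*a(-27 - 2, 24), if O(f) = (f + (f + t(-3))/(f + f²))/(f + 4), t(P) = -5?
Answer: 711/160 ≈ 4.4437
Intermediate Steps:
O(f) = (f + (-5 + f)/(f + f²))/(4 + f) (O(f) = (f + (f - 5)/(f + f²))/(f + 4) = (f + (-5 + f)/(f + f²))/(4 + f))
O(4)*a(-27 - 2, 24) = ((-5 + 4 + 4² + 4³)/(4*(4 + 4² + 5*4)))*9 = ((-5 + 4 + 16 + 64)/(4*(4 + 16 + 20)))*9 = ((¼)*79/40)*9 = ((¼)*(1/40)*79)*9 = (79/160)*9 = 711/160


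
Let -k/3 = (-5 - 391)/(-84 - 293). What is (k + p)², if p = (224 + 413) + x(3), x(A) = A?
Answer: 57644168464/142129 ≈ 4.0558e+5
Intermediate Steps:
k = -1188/377 (k = -3*(-5 - 391)/(-84 - 293) = -(-1188)/(-377) = -(-1188)*(-1)/377 = -3*396/377 = -1188/377 ≈ -3.1512)
p = 640 (p = (224 + 413) + 3 = 637 + 3 = 640)
(k + p)² = (-1188/377 + 640)² = (240092/377)² = 57644168464/142129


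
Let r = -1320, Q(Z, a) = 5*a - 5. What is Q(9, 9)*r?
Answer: -52800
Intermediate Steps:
Q(Z, a) = -5 + 5*a
Q(9, 9)*r = (-5 + 5*9)*(-1320) = (-5 + 45)*(-1320) = 40*(-1320) = -52800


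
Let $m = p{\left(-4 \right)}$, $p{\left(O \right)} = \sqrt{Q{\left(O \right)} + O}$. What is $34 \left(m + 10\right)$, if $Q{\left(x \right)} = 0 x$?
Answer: $340 + 68 i \approx 340.0 + 68.0 i$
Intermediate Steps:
$Q{\left(x \right)} = 0$
$p{\left(O \right)} = \sqrt{O}$ ($p{\left(O \right)} = \sqrt{0 + O} = \sqrt{O}$)
$m = 2 i$ ($m = \sqrt{-4} = 2 i \approx 2.0 i$)
$34 \left(m + 10\right) = 34 \left(2 i + 10\right) = 34 \left(10 + 2 i\right) = 340 + 68 i$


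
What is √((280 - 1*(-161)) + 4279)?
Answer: 4*√295 ≈ 68.702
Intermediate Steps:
√((280 - 1*(-161)) + 4279) = √((280 + 161) + 4279) = √(441 + 4279) = √4720 = 4*√295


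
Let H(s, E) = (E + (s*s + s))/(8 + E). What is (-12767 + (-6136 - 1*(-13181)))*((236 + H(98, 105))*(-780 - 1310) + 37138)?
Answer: 412190884632/113 ≈ 3.6477e+9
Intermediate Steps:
H(s, E) = (E + s + s**2)/(8 + E) (H(s, E) = (E + (s**2 + s))/(8 + E) = (E + (s + s**2))/(8 + E) = (E + s + s**2)/(8 + E))
(-12767 + (-6136 - 1*(-13181)))*((236 + H(98, 105))*(-780 - 1310) + 37138) = (-12767 + (-6136 - 1*(-13181)))*((236 + (105 + 98 + 98**2)/(8 + 105))*(-780 - 1310) + 37138) = (-12767 + (-6136 + 13181))*((236 + (105 + 98 + 9604)/113)*(-2090) + 37138) = (-12767 + 7045)*((236 + (1/113)*9807)*(-2090) + 37138) = -5722*((236 + 9807/113)*(-2090) + 37138) = -5722*((36475/113)*(-2090) + 37138) = -5722*(-76232750/113 + 37138) = -5722*(-72036156/113) = 412190884632/113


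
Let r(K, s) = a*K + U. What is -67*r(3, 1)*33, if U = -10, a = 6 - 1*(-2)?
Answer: -30954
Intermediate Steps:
a = 8 (a = 6 + 2 = 8)
r(K, s) = -10 + 8*K (r(K, s) = 8*K - 10 = -10 + 8*K)
-67*r(3, 1)*33 = -67*(-10 + 8*3)*33 = -67*(-10 + 24)*33 = -67*14*33 = -938*33 = -30954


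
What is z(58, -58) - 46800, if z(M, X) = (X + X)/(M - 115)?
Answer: -2667484/57 ≈ -46798.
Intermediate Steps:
z(M, X) = 2*X/(-115 + M) (z(M, X) = (2*X)/(-115 + M) = 2*X/(-115 + M))
z(58, -58) - 46800 = 2*(-58)/(-115 + 58) - 46800 = 2*(-58)/(-57) - 46800 = 2*(-58)*(-1/57) - 46800 = 116/57 - 46800 = -2667484/57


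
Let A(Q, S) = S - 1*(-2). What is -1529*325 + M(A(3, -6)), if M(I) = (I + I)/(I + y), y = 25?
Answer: -10435433/21 ≈ -4.9693e+5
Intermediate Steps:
A(Q, S) = 2 + S (A(Q, S) = S + 2 = 2 + S)
M(I) = 2*I/(25 + I) (M(I) = (I + I)/(I + 25) = (2*I)/(25 + I) = 2*I/(25 + I))
-1529*325 + M(A(3, -6)) = -1529*325 + 2*(2 - 6)/(25 + (2 - 6)) = -496925 + 2*(-4)/(25 - 4) = -496925 + 2*(-4)/21 = -496925 + 2*(-4)*(1/21) = -496925 - 8/21 = -10435433/21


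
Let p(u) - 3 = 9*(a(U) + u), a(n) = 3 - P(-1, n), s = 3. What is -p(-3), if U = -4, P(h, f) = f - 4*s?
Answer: -147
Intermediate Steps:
P(h, f) = -12 + f (P(h, f) = f - 4*3 = f - 12 = -12 + f)
a(n) = 15 - n (a(n) = 3 - (-12 + n) = 3 + (12 - n) = 15 - n)
p(u) = 174 + 9*u (p(u) = 3 + 9*((15 - 1*(-4)) + u) = 3 + 9*((15 + 4) + u) = 3 + 9*(19 + u) = 3 + (171 + 9*u) = 174 + 9*u)
-p(-3) = -(174 + 9*(-3)) = -(174 - 27) = -1*147 = -147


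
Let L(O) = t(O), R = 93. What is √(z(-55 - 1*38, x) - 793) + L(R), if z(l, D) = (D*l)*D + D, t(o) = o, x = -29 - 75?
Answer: 93 + 3*I*√111865 ≈ 93.0 + 1003.4*I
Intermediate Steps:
x = -104
z(l, D) = D + l*D² (z(l, D) = l*D² + D = D + l*D²)
L(O) = O
√(z(-55 - 1*38, x) - 793) + L(R) = √(-104*(1 - 104*(-55 - 1*38)) - 793) + 93 = √(-104*(1 - 104*(-55 - 38)) - 793) + 93 = √(-104*(1 - 104*(-93)) - 793) + 93 = √(-104*(1 + 9672) - 793) + 93 = √(-104*9673 - 793) + 93 = √(-1005992 - 793) + 93 = √(-1006785) + 93 = 3*I*√111865 + 93 = 93 + 3*I*√111865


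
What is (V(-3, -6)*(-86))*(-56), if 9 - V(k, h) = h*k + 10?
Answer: -91504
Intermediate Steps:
V(k, h) = -1 - h*k (V(k, h) = 9 - (h*k + 10) = 9 - (10 + h*k) = 9 + (-10 - h*k) = -1 - h*k)
(V(-3, -6)*(-86))*(-56) = ((-1 - 1*(-6)*(-3))*(-86))*(-56) = ((-1 - 18)*(-86))*(-56) = -19*(-86)*(-56) = 1634*(-56) = -91504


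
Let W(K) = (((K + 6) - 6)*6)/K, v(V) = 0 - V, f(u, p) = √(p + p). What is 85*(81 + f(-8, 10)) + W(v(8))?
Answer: 6891 + 170*√5 ≈ 7271.1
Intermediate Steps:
f(u, p) = √2*√p (f(u, p) = √(2*p) = √2*√p)
v(V) = -V
W(K) = 6 (W(K) = (((6 + K) - 6)*6)/K = (K*6)/K = (6*K)/K = 6)
85*(81 + f(-8, 10)) + W(v(8)) = 85*(81 + √2*√10) + 6 = 85*(81 + 2*√5) + 6 = (6885 + 170*√5) + 6 = 6891 + 170*√5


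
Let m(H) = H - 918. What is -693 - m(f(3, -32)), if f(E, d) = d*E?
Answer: 321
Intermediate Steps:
f(E, d) = E*d
m(H) = -918 + H
-693 - m(f(3, -32)) = -693 - (-918 + 3*(-32)) = -693 - (-918 - 96) = -693 - 1*(-1014) = -693 + 1014 = 321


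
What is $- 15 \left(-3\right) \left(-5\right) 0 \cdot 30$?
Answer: $0$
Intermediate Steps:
$- 15 \left(-3\right) \left(-5\right) 0 \cdot 30 = - 15 \cdot 15 \cdot 0 \cdot 30 = \left(-15\right) 0 \cdot 30 = 0 \cdot 30 = 0$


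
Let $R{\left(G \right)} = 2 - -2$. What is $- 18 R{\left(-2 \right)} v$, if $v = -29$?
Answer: $2088$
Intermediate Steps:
$R{\left(G \right)} = 4$ ($R{\left(G \right)} = 2 + 2 = 4$)
$- 18 R{\left(-2 \right)} v = \left(-18\right) 4 \left(-29\right) = \left(-72\right) \left(-29\right) = 2088$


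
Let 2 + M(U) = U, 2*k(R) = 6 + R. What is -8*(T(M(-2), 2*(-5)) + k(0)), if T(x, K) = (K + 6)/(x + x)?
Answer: -28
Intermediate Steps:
k(R) = 3 + R/2 (k(R) = (6 + R)/2 = 3 + R/2)
M(U) = -2 + U
T(x, K) = (6 + K)/(2*x) (T(x, K) = (6 + K)/((2*x)) = (6 + K)*(1/(2*x)) = (6 + K)/(2*x))
-8*(T(M(-2), 2*(-5)) + k(0)) = -8*((6 + 2*(-5))/(2*(-2 - 2)) + (3 + (½)*0)) = -8*((½)*(6 - 10)/(-4) + (3 + 0)) = -8*((½)*(-¼)*(-4) + 3) = -8*(½ + 3) = -8*7/2 = -28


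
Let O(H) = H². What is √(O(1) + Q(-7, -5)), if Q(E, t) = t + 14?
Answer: √10 ≈ 3.1623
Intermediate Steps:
Q(E, t) = 14 + t
√(O(1) + Q(-7, -5)) = √(1² + (14 - 5)) = √(1 + 9) = √10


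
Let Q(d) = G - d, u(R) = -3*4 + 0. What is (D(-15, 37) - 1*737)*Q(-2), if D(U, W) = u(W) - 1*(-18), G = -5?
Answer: 2193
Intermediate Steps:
u(R) = -12 (u(R) = -12 + 0 = -12)
D(U, W) = 6 (D(U, W) = -12 - 1*(-18) = -12 + 18 = 6)
Q(d) = -5 - d
(D(-15, 37) - 1*737)*Q(-2) = (6 - 1*737)*(-5 - 1*(-2)) = (6 - 737)*(-5 + 2) = -731*(-3) = 2193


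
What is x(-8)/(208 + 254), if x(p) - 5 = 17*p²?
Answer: 1093/462 ≈ 2.3658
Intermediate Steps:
x(p) = 5 + 17*p²
x(-8)/(208 + 254) = (5 + 17*(-8)²)/(208 + 254) = (5 + 17*64)/462 = (5 + 1088)/462 = (1/462)*1093 = 1093/462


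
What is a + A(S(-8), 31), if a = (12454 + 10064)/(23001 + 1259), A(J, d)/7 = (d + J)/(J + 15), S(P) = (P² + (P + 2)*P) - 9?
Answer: 6353251/715670 ≈ 8.8773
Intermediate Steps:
S(P) = -9 + P² + P*(2 + P) (S(P) = (P² + (2 + P)*P) - 9 = (P² + P*(2 + P)) - 9 = -9 + P² + P*(2 + P))
A(J, d) = 7*(J + d)/(15 + J) (A(J, d) = 7*((d + J)/(J + 15)) = 7*((J + d)/(15 + J)) = 7*(J + d)/(15 + J))
a = 11259/12130 (a = 22518/24260 = 22518*(1/24260) = 11259/12130 ≈ 0.92819)
a + A(S(-8), 31) = 11259/12130 + 7*((-9 + 2*(-8) + 2*(-8)²) + 31)/(15 + (-9 + 2*(-8) + 2*(-8)²)) = 11259/12130 + 7*((-9 - 16 + 2*64) + 31)/(15 + (-9 - 16 + 2*64)) = 11259/12130 + 7*((-9 - 16 + 128) + 31)/(15 + (-9 - 16 + 128)) = 11259/12130 + 7*(103 + 31)/(15 + 103) = 11259/12130 + 7*134/118 = 11259/12130 + 7*(1/118)*134 = 11259/12130 + 469/59 = 6353251/715670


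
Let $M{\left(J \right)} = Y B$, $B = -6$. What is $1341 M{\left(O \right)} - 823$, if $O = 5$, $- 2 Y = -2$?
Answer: $-8869$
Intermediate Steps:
$Y = 1$ ($Y = \left(- \frac{1}{2}\right) \left(-2\right) = 1$)
$M{\left(J \right)} = -6$ ($M{\left(J \right)} = 1 \left(-6\right) = -6$)
$1341 M{\left(O \right)} - 823 = 1341 \left(-6\right) - 823 = -8046 - 823 = -8869$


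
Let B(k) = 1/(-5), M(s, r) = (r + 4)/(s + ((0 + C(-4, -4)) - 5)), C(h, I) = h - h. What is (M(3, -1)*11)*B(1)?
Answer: 33/10 ≈ 3.3000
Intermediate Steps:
C(h, I) = 0
M(s, r) = (4 + r)/(-5 + s) (M(s, r) = (r + 4)/(s + ((0 + 0) - 5)) = (4 + r)/(s + (0 - 5)) = (4 + r)/(s - 5) = (4 + r)/(-5 + s))
B(k) = -1/5
(M(3, -1)*11)*B(1) = (((4 - 1)/(-5 + 3))*11)*(-1/5) = ((3/(-2))*11)*(-1/5) = (-1/2*3*11)*(-1/5) = -3/2*11*(-1/5) = -33/2*(-1/5) = 33/10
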